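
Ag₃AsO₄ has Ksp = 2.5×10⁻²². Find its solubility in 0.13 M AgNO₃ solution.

1.1×10⁻¹⁹ M

Ag₃AsO₄(s) ⇌ 3 Ag⁺(aq) + AsO₄³⁻(aq)
The solution already contains Ag⁺ at 0.13 M. Let s be the molar solubility of Ag₃AsO₄.
[Ag⁺] ≈ 0.13 M (common ion dominates); [AsO₄³⁻] = s.
Ksp = [Ag⁺]^3[AsO₄³⁻] = (0.13)^3s
s = 2.5×10⁻²² / (0.13)^3 = 1.1×10⁻¹⁹
s = 1.1×10⁻¹⁹ M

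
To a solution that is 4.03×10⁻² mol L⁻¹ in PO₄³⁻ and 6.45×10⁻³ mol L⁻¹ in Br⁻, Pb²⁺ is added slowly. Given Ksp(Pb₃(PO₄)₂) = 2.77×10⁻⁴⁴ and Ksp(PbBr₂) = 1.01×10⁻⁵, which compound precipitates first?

Precipitation begins when Q = Ksp.
For Pb₃(PO₄)₂: [Pb²⁺] = (Ksp/[PO₄³⁻]^2)^(1/3) = 2.57×10⁻¹⁴ mol L⁻¹
For PbBr₂: [Pb²⁺] = (Ksp/[Br⁻]^2) = 0.243 mol L⁻¹
Pb₃(PO₄)₂ requires the lower [Pb²⁺], so it precipitates first.

Pb₃(PO₄)₂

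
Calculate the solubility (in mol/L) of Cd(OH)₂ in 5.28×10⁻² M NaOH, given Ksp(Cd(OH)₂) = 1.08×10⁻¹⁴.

Cd(OH)₂(s) ⇌ Cd²⁺(aq) + 2 OH⁻(aq)
Let s be the solubility of Cd(OH)₂ here. The common ion gives [OH⁻] ≈ 5.28×10⁻² M, and [Cd²⁺] = s.
Ksp = [Cd²⁺][OH⁻]^2 = s(5.28×10⁻²)^2
s = 1.08×10⁻¹⁴ / (5.28×10⁻²)^2 = 3.87×10⁻¹²
s = 3.87×10⁻¹² M

3.87×10⁻¹² M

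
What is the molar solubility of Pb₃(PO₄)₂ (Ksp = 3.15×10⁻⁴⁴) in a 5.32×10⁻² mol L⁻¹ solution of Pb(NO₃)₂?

7.23×10⁻²¹ M

Pb₃(PO₄)₂(s) ⇌ 3 Pb²⁺(aq) + 2 PO₄³⁻(aq)
Pb²⁺ is already present at 5.32×10⁻² mol L⁻¹. If s mol/L of Pb₃(PO₄)₂ dissolves, [PO₄³⁻] = 2s while [Pb²⁺] ≈ 5.32×10⁻² mol L⁻¹.
Ksp = [Pb²⁺]^3[PO₄³⁻]^2 = (5.32×10⁻²)^3(2s)^2
(2s)^2 = 3.15×10⁻⁴⁴ / (5.32×10⁻²)^3 = 2.09×10⁻⁴⁰
s = 7.23×10⁻²¹ mol L⁻¹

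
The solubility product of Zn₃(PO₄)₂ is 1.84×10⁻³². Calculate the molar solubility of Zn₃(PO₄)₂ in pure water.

1.76×10⁻⁷ M

Zn₃(PO₄)₂(s) ⇌ 3 Zn²⁺(aq) + 2 PO₄³⁻(aq)
If s mol/L of Zn₃(PO₄)₂ dissolves, [Zn²⁺] = 3s and [PO₄³⁻] = 2s.
Ksp = [Zn²⁺]^3[PO₄³⁻]^2 = (3s)^3 · (2s)^2 = 108s^5
108s^5 = 1.84×10⁻³²  ⇒  s^5 = 1.70×10⁻³⁴
Taking the 5th root, s = 1.76×10⁻⁷ M.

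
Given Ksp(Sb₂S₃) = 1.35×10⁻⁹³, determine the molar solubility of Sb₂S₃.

1.05×10⁻¹⁹ M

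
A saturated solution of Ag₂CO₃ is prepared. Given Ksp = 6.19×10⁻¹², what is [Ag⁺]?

Ag₂CO₃(s) ⇌ 2 Ag⁺(aq) + CO₃²⁻(aq)
For each mole of Ag₂CO₃ that dissolves per liter, [Ag⁺] = 2s and [CO₃²⁻] = s; let s denote this solubility.
Ksp = [Ag⁺]^2[CO₃²⁻] = (2s)^2 · s = 4s^3 = 6.19×10⁻¹²
s = 1.16×10⁻⁴ M
[Ag⁺] = 2s = 2.31×10⁻⁴ M

2.31×10⁻⁴ M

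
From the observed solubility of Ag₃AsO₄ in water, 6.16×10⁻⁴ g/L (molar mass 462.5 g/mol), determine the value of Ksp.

Ksp = 8.50×10⁻²³

Molar solubility s = (6.16×10⁻⁴ g/L) / (462.5 g/mol) = 1.3319×10⁻⁶ mol/L
Ag₃AsO₄(s) ⇌ 3 Ag⁺(aq) + AsO₄³⁻(aq)
If s mol/L of Ag₃AsO₄ dissolves, [Ag⁺] = 3s and [AsO₄³⁻] = s.
Ksp = [Ag⁺]^3[AsO₄³⁻] = (3s)^3 · s = 27s^4
Ksp = 27 × (1.3319×10⁻⁶)^4 = 8.50×10⁻²³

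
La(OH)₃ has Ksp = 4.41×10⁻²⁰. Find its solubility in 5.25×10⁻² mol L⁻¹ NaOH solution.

3.05×10⁻¹⁶ M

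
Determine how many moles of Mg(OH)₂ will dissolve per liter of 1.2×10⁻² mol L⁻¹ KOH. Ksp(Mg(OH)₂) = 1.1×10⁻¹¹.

Mg(OH)₂(s) ⇌ Mg²⁺(aq) + 2 OH⁻(aq)
OH⁻ is already present at 1.2×10⁻² mol L⁻¹. If s mol/L of Mg(OH)₂ dissolves, [Mg²⁺] = s while [OH⁻] ≈ 1.2×10⁻² mol L⁻¹.
Ksp = [Mg²⁺][OH⁻]^2 = s(1.2×10⁻²)^2
s = 1.1×10⁻¹¹ / (1.2×10⁻²)^2 = 7.6×10⁻⁸
s = 7.6×10⁻⁸ mol L⁻¹

7.6×10⁻⁸ M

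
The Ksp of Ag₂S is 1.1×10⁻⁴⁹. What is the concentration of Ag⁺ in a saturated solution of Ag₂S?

6.0×10⁻¹⁷ M

Ag₂S(s) ⇌ 2 Ag⁺(aq) + S²⁻(aq)
Call the molar solubility s, so that [Ag⁺] = 2s and [S²⁻] = s.
Ksp = [Ag⁺]^2[S²⁻] = (2s)^2 · s = 4s^3 = 1.1×10⁻⁴⁹
s = 3.0×10⁻¹⁷ M
[Ag⁺] = 2s = 6.0×10⁻¹⁷ M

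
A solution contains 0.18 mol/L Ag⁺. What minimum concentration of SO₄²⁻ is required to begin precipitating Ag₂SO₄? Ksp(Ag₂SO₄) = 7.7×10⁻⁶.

Precipitation begins when Q = Ksp.
Ag₂SO₄(s) ⇌ 2 Ag⁺(aq) + SO₄²⁻(aq)
Ksp = [Ag⁺]^2[SO₄²⁻] = [SO₄²⁻](0.18)^2
[SO₄²⁻] = 7.7×10⁻⁶ / (0.18)^2 = 2.4×10⁻⁴
[SO₄²⁻] = 2.4×10⁻⁴ mol/L

2.4×10⁻⁴ M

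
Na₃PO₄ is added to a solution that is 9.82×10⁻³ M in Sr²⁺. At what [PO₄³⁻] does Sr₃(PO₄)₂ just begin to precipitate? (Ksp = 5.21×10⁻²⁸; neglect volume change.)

A salt starts to precipitate once the ion product Q reaches its Ksp.
Sr₃(PO₄)₂(s) ⇌ 3 Sr²⁺(aq) + 2 PO₄³⁻(aq)
Ksp = [Sr²⁺]^3[PO₄³⁻]^2 = [PO₄³⁻]^2(9.82×10⁻³)^3
[PO₄³⁻]^2 = 5.21×10⁻²⁸ / (9.82×10⁻³)^3 = 5.50×10⁻²²
[PO₄³⁻] = 2.35×10⁻¹¹ M

2.35×10⁻¹¹ M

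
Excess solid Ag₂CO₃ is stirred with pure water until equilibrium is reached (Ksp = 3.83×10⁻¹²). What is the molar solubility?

9.86×10⁻⁵ M

Ag₂CO₃(s) ⇌ 2 Ag⁺(aq) + CO₃²⁻(aq)
If s mol/L of Ag₂CO₃ dissolves, [Ag⁺] = 2s and [CO₃²⁻] = s.
Ksp = [Ag⁺]^2[CO₃²⁻] = (2s)^2 · s = 4s^3
4s^3 = 3.83×10⁻¹²  ⇒  s^3 = 9.58×10⁻¹³
Taking the 3rd root, s = 9.86×10⁻⁵ mol/L.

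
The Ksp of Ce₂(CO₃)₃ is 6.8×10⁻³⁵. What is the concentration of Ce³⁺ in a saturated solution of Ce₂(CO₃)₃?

Ce₂(CO₃)₃(s) ⇌ 2 Ce³⁺(aq) + 3 CO₃²⁻(aq)
For each mole of Ce₂(CO₃)₃ that dissolves per liter, [Ce³⁺] = 2s and [CO₃²⁻] = 3s; let s denote this solubility.
Ksp = [Ce³⁺]^2[CO₃²⁻]^3 = (2s)^2 · (3s)^3 = 108s^5 = 6.8×10⁻³⁵
s = 5.8×10⁻⁸ M
[Ce³⁺] = 2s = 1.2×10⁻⁷ M

1.2×10⁻⁷ M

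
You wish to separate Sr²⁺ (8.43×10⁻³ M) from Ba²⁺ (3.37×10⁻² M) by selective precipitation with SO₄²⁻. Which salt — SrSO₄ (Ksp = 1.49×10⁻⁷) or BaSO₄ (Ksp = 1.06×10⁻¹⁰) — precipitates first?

BaSO₄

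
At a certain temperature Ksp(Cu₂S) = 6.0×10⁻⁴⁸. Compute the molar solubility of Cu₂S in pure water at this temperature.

Cu₂S(s) ⇌ 2 Cu⁺(aq) + S²⁻(aq)
Let s be the molar solubility. Then [Cu⁺] = 2s and [S²⁻] = s.
Ksp = [Cu⁺]^2[S²⁻] = (2s)^2 · s = 4s^3
4s^3 = 6.0×10⁻⁴⁸  ⇒  s^3 = 1.5×10⁻⁴⁸
s = 1.1×10⁻¹⁶ mol/L

1.1×10⁻¹⁶ M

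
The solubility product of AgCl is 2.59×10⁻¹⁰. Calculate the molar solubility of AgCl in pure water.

1.61×10⁻⁵ M

AgCl(s) ⇌ Ag⁺(aq) + Cl⁻(aq)
If s mol/L of AgCl dissolves, [Ag⁺] = s and [Cl⁻] = s.
Ksp = [Ag⁺][Cl⁻] = s · s = s^2
s^2 = 2.59×10⁻¹⁰
s = 1.61×10⁻⁵ M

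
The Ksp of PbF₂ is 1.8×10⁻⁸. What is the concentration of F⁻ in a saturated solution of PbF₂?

3.3×10⁻³ M

PbF₂(s) ⇌ Pb²⁺(aq) + 2 F⁻(aq)
With molar solubility s: [Pb²⁺] = s, [F⁻] = 2s.
Ksp = [Pb²⁺][F⁻]^2 = s · (2s)^2 = 4s^3 = 1.8×10⁻⁸
s = 1.7×10⁻³ M
[F⁻] = 2s = 3.3×10⁻³ M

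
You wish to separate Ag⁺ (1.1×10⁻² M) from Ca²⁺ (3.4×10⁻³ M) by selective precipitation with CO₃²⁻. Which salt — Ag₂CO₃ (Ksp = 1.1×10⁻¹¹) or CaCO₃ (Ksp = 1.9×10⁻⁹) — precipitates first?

A salt starts to precipitate once the ion product Q reaches its Ksp.
For Ag₂CO₃: [CO₃²⁻] = (Ksp/[Ag⁺]^2) = 9.1×10⁻⁸ M
For CaCO₃: [CO₃²⁻] = (Ksp/[Ca²⁺]) = 5.6×10⁻⁷ M
Ag₂CO₃ requires the lower [CO₃²⁻], so it precipitates first.

Ag₂CO₃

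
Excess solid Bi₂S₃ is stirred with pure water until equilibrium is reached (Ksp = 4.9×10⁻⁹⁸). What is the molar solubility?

Bi₂S₃(s) ⇌ 2 Bi³⁺(aq) + 3 S²⁻(aq)
Call the molar solubility s, so that [Bi³⁺] = 2s and [S²⁻] = 3s.
Ksp = [Bi³⁺]^2[S²⁻]^3 = (2s)^2 · (3s)^3 = 108s^5
108s^5 = 4.9×10⁻⁹⁸  ⇒  s^5 = 4.5×10⁻¹⁰⁰
s = (4.5×10⁻¹⁰⁰)^(1/5) = 1.4×10⁻²⁰ M

1.4×10⁻²⁰ M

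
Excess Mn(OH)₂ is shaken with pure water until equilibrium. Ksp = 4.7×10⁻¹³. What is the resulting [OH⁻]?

9.8×10⁻⁵ M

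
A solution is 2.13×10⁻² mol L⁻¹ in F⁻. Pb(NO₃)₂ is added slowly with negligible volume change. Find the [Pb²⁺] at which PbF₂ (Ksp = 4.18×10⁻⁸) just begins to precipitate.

9.21×10⁻⁵ M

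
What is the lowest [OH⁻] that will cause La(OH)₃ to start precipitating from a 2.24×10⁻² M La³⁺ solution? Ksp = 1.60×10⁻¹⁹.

Precipitation of each salt begins when its ion product equals Ksp.
La(OH)₃(s) ⇌ La³⁺(aq) + 3 OH⁻(aq)
Ksp = [La³⁺][OH⁻]^3 = [OH⁻]^3(2.24×10⁻²)
[OH⁻]^3 = 1.60×10⁻¹⁹ / (2.24×10⁻²) = 7.14×10⁻¹⁸
[OH⁻] = 1.93×10⁻⁶ M

1.93×10⁻⁶ M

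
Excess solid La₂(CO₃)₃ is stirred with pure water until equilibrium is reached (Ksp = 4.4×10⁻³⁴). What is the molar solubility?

8.4×10⁻⁸ M

La₂(CO₃)₃(s) ⇌ 2 La³⁺(aq) + 3 CO₃²⁻(aq)
With molar solubility s: [La³⁺] = 2s, [CO₃²⁻] = 3s.
Ksp = [La³⁺]^2[CO₃²⁻]^3 = (2s)^2 · (3s)^3 = 108s^5
108s^5 = 4.4×10⁻³⁴  ⇒  s^5 = 4.1×10⁻³⁶
Taking the 5th root, s = 8.4×10⁻⁸ M.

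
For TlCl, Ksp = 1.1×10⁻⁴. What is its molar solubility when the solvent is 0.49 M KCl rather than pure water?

2.2×10⁻⁴ M

TlCl(s) ⇌ Tl⁺(aq) + Cl⁻(aq)
With Cl⁻ already at 0.49 M and s small, take [Cl⁻] ≈ 0.49 M and [Tl⁺] = s.
Ksp = [Tl⁺][Cl⁻] = s(0.49)
s = 1.1×10⁻⁴ / (0.49) = 2.2×10⁻⁴
s = 2.2×10⁻⁴ M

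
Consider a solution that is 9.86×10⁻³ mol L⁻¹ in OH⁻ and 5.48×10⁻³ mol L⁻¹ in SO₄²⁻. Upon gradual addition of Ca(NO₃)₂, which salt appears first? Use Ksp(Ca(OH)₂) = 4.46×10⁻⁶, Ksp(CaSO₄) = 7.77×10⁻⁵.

CaSO₄

The threshold for precipitation is Q = Ksp.
For Ca(OH)₂: [Ca²⁺] = (Ksp/[OH⁻]^2) = 4.59×10⁻² mol L⁻¹
For CaSO₄: [Ca²⁺] = (Ksp/[SO₄²⁻]) = 1.42×10⁻² mol L⁻¹
CaSO₄ requires the lower [Ca²⁺], so it precipitates first.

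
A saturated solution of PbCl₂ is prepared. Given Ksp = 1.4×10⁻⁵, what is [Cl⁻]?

PbCl₂(s) ⇌ Pb²⁺(aq) + 2 Cl⁻(aq)
Let s be the molar solubility. Then [Pb²⁺] = s and [Cl⁻] = 2s.
Ksp = [Pb²⁺][Cl⁻]^2 = s · (2s)^2 = 4s^3 = 1.4×10⁻⁵
s = 1.5×10⁻² M
[Cl⁻] = 2s = 3.0×10⁻² M

3.0×10⁻² M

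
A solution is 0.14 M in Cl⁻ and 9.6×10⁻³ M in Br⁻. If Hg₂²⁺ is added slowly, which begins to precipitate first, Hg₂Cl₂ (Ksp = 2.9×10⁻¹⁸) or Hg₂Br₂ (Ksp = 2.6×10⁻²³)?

Precipitation begins when Q = Ksp.
For Hg₂Cl₂: [Hg₂²⁺] = (Ksp/[Cl⁻]^2) = 1.5×10⁻¹⁶ M
For Hg₂Br₂: [Hg₂²⁺] = (Ksp/[Br⁻]^2) = 2.8×10⁻¹⁹ M
The smaller threshold [Hg₂²⁺] is reached first, so Hg₂Br₂ precipitates first.

Hg₂Br₂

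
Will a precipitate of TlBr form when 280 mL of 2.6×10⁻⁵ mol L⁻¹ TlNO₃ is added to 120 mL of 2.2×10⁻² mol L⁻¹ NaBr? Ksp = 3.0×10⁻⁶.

No

After mixing, V = 280 mL + 120 mL = 400 mL.
[Tl⁺] = (2.6×10⁻⁵)(280)/400 = 1.8×10⁻⁵ mol L⁻¹
[Br⁻] = (2.2×10⁻²)(120)/400 = 6.6×10⁻³ mol L⁻¹
Q = [Tl⁺][Br⁻] = 1.2×10⁻⁷
Q < Ksp (1.2×10⁻⁷ vs 3.0×10⁻⁶); the solution remains unsaturated and no precipitate forms.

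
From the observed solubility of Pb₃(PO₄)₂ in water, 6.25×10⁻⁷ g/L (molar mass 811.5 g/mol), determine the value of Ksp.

Ksp = 2.93×10⁻⁴⁴

s = (6.25×10⁻⁷ g L⁻¹)/(811.5 g mol⁻¹) = 7.7018×10⁻¹⁰ M
Pb₃(PO₄)₂(s) ⇌ 3 Pb²⁺(aq) + 2 PO₄³⁻(aq)
Call the molar solubility s, so that [Pb²⁺] = 3s and [PO₄³⁻] = 2s.
Ksp = [Pb²⁺]^3[PO₄³⁻]^2 = (3s)^3 · (2s)^2 = 108s^5
Ksp = 108 × (7.7018×10⁻¹⁰)^5 = 2.93×10⁻⁴⁴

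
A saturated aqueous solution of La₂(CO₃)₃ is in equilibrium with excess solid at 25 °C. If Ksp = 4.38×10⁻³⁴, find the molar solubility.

8.35×10⁻⁸ M

La₂(CO₃)₃(s) ⇌ 2 La³⁺(aq) + 3 CO₃²⁻(aq)
If s mol/L of La₂(CO₃)₃ dissolves, [La³⁺] = 2s and [CO₃²⁻] = 3s.
Ksp = [La³⁺]^2[CO₃²⁻]^3 = (2s)^2 · (3s)^3 = 108s^5
108s^5 = 4.38×10⁻³⁴  ⇒  s^5 = 4.06×10⁻³⁶
s = (4.06×10⁻³⁶)^(1/5) = 8.35×10⁻⁸ mol L⁻¹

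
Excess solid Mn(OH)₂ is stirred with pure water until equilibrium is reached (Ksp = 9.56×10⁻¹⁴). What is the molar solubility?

Mn(OH)₂(s) ⇌ Mn²⁺(aq) + 2 OH⁻(aq)
If s mol/L of Mn(OH)₂ dissolves, [Mn²⁺] = s and [OH⁻] = 2s.
Ksp = [Mn²⁺][OH⁻]^2 = s · (2s)^2 = 4s^3
4s^3 = 9.56×10⁻¹⁴  ⇒  s^3 = 2.39×10⁻¹⁴
s = (2.39×10⁻¹⁴)^(1/3) = 2.88×10⁻⁵ M

2.88×10⁻⁵ M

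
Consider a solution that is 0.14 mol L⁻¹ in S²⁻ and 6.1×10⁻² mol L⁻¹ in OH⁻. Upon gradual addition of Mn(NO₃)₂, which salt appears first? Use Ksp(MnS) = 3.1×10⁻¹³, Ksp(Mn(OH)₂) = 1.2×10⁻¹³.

MnS

The threshold for precipitation is Q = Ksp.
For MnS: [Mn²⁺] = (Ksp/[S²⁻]) = 2.2×10⁻¹² mol L⁻¹
For Mn(OH)₂: [Mn²⁺] = (Ksp/[OH⁻]^2) = 3.2×10⁻¹¹ mol L⁻¹
MnS requires the lower [Mn²⁺], so it precipitates first.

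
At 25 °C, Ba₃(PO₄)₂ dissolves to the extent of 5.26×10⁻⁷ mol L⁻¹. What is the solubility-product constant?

Ksp = 4.35×10⁻³⁰

Ba₃(PO₄)₂(s) ⇌ 3 Ba²⁺(aq) + 2 PO₄³⁻(aq)
With molar solubility s: [Ba²⁺] = 3s, [PO₄³⁻] = 2s.
Ksp = [Ba²⁺]^3[PO₄³⁻]^2 = (3s)^3 · (2s)^2 = 108s^5
Ksp = 108 × (5.26×10⁻⁷)^5 = 4.35×10⁻³⁰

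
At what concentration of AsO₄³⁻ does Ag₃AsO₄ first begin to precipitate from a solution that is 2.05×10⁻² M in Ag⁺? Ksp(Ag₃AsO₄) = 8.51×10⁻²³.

The threshold for precipitation is Q = Ksp.
Ag₃AsO₄(s) ⇌ 3 Ag⁺(aq) + AsO₄³⁻(aq)
Ksp = [Ag⁺]^3[AsO₄³⁻] = [AsO₄³⁻](2.05×10⁻²)^3
[AsO₄³⁻] = 8.51×10⁻²³ / (2.05×10⁻²)^3 = 9.88×10⁻¹⁸
[AsO₄³⁻] = 9.88×10⁻¹⁸ M

9.88×10⁻¹⁸ M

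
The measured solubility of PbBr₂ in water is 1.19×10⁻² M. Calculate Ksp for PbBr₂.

Ksp = 6.74×10⁻⁶

PbBr₂(s) ⇌ Pb²⁺(aq) + 2 Br⁻(aq)
Call the molar solubility s, so that [Pb²⁺] = s and [Br⁻] = 2s.
Ksp = [Pb²⁺][Br⁻]^2 = s · (2s)^2 = 4s^3
Ksp = 4 × (1.19×10⁻²)^3 = 6.74×10⁻⁶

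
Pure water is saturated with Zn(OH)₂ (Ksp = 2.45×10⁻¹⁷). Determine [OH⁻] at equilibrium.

3.66×10⁻⁶ M

Zn(OH)₂(s) ⇌ Zn²⁺(aq) + 2 OH⁻(aq)
Call the molar solubility s, so that [Zn²⁺] = s and [OH⁻] = 2s.
Ksp = [Zn²⁺][OH⁻]^2 = s · (2s)^2 = 4s^3 = 2.45×10⁻¹⁷
s = 1.83×10⁻⁶ mol/L
[OH⁻] = 2s = 3.66×10⁻⁶ mol/L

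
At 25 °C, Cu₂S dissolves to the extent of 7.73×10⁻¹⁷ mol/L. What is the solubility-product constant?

Cu₂S(s) ⇌ 2 Cu⁺(aq) + S²⁻(aq)
With molar solubility s: [Cu⁺] = 2s, [S²⁻] = s.
Ksp = [Cu⁺]^2[S²⁻] = (2s)^2 · s = 4s^3
Ksp = 4 × (7.73×10⁻¹⁷)^3 = 1.85×10⁻⁴⁸

Ksp = 1.85×10⁻⁴⁸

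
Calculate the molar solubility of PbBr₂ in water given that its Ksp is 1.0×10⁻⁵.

PbBr₂(s) ⇌ Pb²⁺(aq) + 2 Br⁻(aq)
Call the molar solubility s, so that [Pb²⁺] = s and [Br⁻] = 2s.
Ksp = [Pb²⁺][Br⁻]^2 = s · (2s)^2 = 4s^3
4s^3 = 1.0×10⁻⁵  ⇒  s^3 = 2.5×10⁻⁶
s = 1.4×10⁻² mol L⁻¹

1.4×10⁻² M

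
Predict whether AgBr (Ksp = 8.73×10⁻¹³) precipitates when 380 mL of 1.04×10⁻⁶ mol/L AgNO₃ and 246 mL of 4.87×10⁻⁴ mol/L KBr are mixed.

The combined volume is 626 mL.
[Ag⁺] = (1.04×10⁻⁶)(380)/626 = 6.31×10⁻⁷ mol/L
[Br⁻] = (4.87×10⁻⁴)(246)/626 = 1.91×10⁻⁴ mol/L
Q = [Ag⁺][Br⁻] = 1.21×10⁻¹⁰
Because Q > Ksp (1.21×10⁻¹⁰ vs 8.73×10⁻¹³), a precipitate of AgBr forms.

Yes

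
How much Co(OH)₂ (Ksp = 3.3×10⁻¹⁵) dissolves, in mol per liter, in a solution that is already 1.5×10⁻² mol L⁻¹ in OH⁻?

Co(OH)₂(s) ⇌ Co²⁺(aq) + 2 OH⁻(aq)
Let s be the solubility of Co(OH)₂ here. The common ion gives [OH⁻] ≈ 1.5×10⁻² mol L⁻¹, and [Co²⁺] = s.
Ksp = [Co²⁺][OH⁻]^2 = s(1.5×10⁻²)^2
s = 3.3×10⁻¹⁵ / (1.5×10⁻²)^2 = 1.5×10⁻¹¹
s = 1.5×10⁻¹¹ mol L⁻¹

1.5×10⁻¹¹ M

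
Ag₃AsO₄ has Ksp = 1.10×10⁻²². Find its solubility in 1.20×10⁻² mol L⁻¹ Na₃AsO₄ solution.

6.98×10⁻⁸ M

Ag₃AsO₄(s) ⇌ 3 Ag⁺(aq) + AsO₄³⁻(aq)
With AsO₄³⁻ already at 1.20×10⁻² mol L⁻¹ and s small, take [AsO₄³⁻] ≈ 1.20×10⁻² mol L⁻¹ and [Ag⁺] = 3s.
Ksp = [Ag⁺]^3[AsO₄³⁻] = (3s)^3(1.20×10⁻²)
(3s)^3 = 1.10×10⁻²² / (1.20×10⁻²) = 9.17×10⁻²¹
s = 6.98×10⁻⁸ mol L⁻¹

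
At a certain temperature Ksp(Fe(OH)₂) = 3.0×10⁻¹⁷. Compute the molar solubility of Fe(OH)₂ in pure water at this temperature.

Fe(OH)₂(s) ⇌ Fe²⁺(aq) + 2 OH⁻(aq)
Let s be the molar solubility. Then [Fe²⁺] = s and [OH⁻] = 2s.
Ksp = [Fe²⁺][OH⁻]^2 = s · (2s)^2 = 4s^3
4s^3 = 3.0×10⁻¹⁷  ⇒  s^3 = 7.5×10⁻¹⁸
s = 2.0×10⁻⁶ mol/L

2.0×10⁻⁶ M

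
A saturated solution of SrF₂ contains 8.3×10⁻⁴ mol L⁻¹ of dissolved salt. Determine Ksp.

Ksp = 2.3×10⁻⁹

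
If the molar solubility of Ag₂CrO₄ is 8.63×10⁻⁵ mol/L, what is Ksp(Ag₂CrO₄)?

Ksp = 2.57×10⁻¹²

Ag₂CrO₄(s) ⇌ 2 Ag⁺(aq) + CrO₄²⁻(aq)
For each mole of Ag₂CrO₄ that dissolves per liter, [Ag⁺] = 2s and [CrO₄²⁻] = s; let s denote this solubility.
Ksp = [Ag⁺]^2[CrO₄²⁻] = (2s)^2 · s = 4s^3
Ksp = 4 × (8.63×10⁻⁵)^3 = 2.57×10⁻¹²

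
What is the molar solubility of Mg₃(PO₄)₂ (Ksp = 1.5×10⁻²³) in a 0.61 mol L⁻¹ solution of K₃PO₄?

1.1×10⁻⁸ M

Mg₃(PO₄)₂(s) ⇌ 3 Mg²⁺(aq) + 2 PO₄³⁻(aq)
With PO₄³⁻ already at 0.61 mol L⁻¹ and s small, take [PO₄³⁻] ≈ 0.61 mol L⁻¹ and [Mg²⁺] = 3s.
Ksp = [Mg²⁺]^3[PO₄³⁻]^2 = (3s)^3(0.61)^2
(3s)^3 = 1.5×10⁻²³ / (0.61)^2 = 4.0×10⁻²³
s = 1.1×10⁻⁸ mol L⁻¹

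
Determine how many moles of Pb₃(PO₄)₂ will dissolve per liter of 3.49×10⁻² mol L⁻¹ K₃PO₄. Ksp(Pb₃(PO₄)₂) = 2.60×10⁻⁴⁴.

9.25×10⁻¹⁵ M

Pb₃(PO₄)₂(s) ⇌ 3 Pb²⁺(aq) + 2 PO₄³⁻(aq)
Let s be the solubility of Pb₃(PO₄)₂ here. The common ion gives [PO₄³⁻] ≈ 3.49×10⁻² mol L⁻¹, and [Pb²⁺] = 3s.
Ksp = [Pb²⁺]^3[PO₄³⁻]^2 = (3s)^3(3.49×10⁻²)^2
(3s)^3 = 2.60×10⁻⁴⁴ / (3.49×10⁻²)^2 = 2.13×10⁻⁴¹
s = 9.25×10⁻¹⁵ mol L⁻¹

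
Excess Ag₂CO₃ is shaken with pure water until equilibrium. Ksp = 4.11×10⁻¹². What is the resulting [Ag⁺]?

Ag₂CO₃(s) ⇌ 2 Ag⁺(aq) + CO₃²⁻(aq)
Let s be the molar solubility. Then [Ag⁺] = 2s and [CO₃²⁻] = s.
Ksp = [Ag⁺]^2[CO₃²⁻] = (2s)^2 · s = 4s^3 = 4.11×10⁻¹²
s = 1.01×10⁻⁴ mol L⁻¹
[Ag⁺] = 2s = 2.02×10⁻⁴ mol L⁻¹

2.02×10⁻⁴ M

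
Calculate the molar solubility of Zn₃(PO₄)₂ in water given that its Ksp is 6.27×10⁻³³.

Zn₃(PO₄)₂(s) ⇌ 3 Zn²⁺(aq) + 2 PO₄³⁻(aq)
With molar solubility s: [Zn²⁺] = 3s, [PO₄³⁻] = 2s.
Ksp = [Zn²⁺]^3[PO₄³⁻]^2 = (3s)^3 · (2s)^2 = 108s^5
108s^5 = 6.27×10⁻³³  ⇒  s^5 = 5.81×10⁻³⁵
Taking the 5th root, s = 1.42×10⁻⁷ mol L⁻¹.

1.42×10⁻⁷ M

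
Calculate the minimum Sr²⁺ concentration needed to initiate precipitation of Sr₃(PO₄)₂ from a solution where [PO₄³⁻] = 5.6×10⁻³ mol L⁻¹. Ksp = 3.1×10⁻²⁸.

2.1×10⁻⁸ M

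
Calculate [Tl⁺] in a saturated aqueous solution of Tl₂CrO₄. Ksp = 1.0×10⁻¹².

Tl₂CrO₄(s) ⇌ 2 Tl⁺(aq) + CrO₄²⁻(aq)
If s mol/L of Tl₂CrO₄ dissolves, [Tl⁺] = 2s and [CrO₄²⁻] = s.
Ksp = [Tl⁺]^2[CrO₄²⁻] = (2s)^2 · s = 4s^3 = 1.0×10⁻¹²
s = 6.3×10⁻⁵ M
[Tl⁺] = 2s = 1.3×10⁻⁴ M

1.3×10⁻⁴ M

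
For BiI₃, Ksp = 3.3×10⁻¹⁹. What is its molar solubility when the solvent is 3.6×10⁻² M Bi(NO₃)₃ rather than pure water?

BiI₃(s) ⇌ Bi³⁺(aq) + 3 I⁻(aq)
With Bi³⁺ already at 3.6×10⁻² M and s small, take [Bi³⁺] ≈ 3.6×10⁻² M and [I⁻] = 3s.
Ksp = [Bi³⁺][I⁻]^3 = (3.6×10⁻²)(3s)^3
(3s)^3 = 3.3×10⁻¹⁹ / (3.6×10⁻²) = 9.2×10⁻¹⁸
s = 7.0×10⁻⁷ M

7.0×10⁻⁷ M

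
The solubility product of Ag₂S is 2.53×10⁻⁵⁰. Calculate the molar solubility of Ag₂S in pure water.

Ag₂S(s) ⇌ 2 Ag⁺(aq) + S²⁻(aq)
With molar solubility s: [Ag⁺] = 2s, [S²⁻] = s.
Ksp = [Ag⁺]^2[S²⁻] = (2s)^2 · s = 4s^3
4s^3 = 2.53×10⁻⁵⁰  ⇒  s^3 = 6.33×10⁻⁵¹
Taking the 3rd root, s = 1.85×10⁻¹⁷ mol L⁻¹.

1.85×10⁻¹⁷ M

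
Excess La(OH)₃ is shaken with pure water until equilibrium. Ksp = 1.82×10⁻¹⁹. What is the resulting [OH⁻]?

2.72×10⁻⁵ M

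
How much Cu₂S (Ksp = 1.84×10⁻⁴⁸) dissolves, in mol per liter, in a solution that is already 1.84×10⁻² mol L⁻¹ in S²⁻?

Cu₂S(s) ⇌ 2 Cu⁺(aq) + S²⁻(aq)
S²⁻ is already present at 1.84×10⁻² mol L⁻¹. If s mol/L of Cu₂S dissolves, [Cu⁺] = 2s while [S²⁻] ≈ 1.84×10⁻² mol L⁻¹.
Ksp = [Cu⁺]^2[S²⁻] = (2s)^2(1.84×10⁻²)
(2s)^2 = 1.84×10⁻⁴⁸ / (1.84×10⁻²) = 1.00×10⁻⁴⁶
s = 5.00×10⁻²⁴ mol L⁻¹

5.00×10⁻²⁴ M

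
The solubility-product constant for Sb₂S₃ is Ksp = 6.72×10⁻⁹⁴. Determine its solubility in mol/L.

9.09×10⁻²⁰ M

Sb₂S₃(s) ⇌ 2 Sb³⁺(aq) + 3 S²⁻(aq)
With molar solubility s: [Sb³⁺] = 2s, [S²⁻] = 3s.
Ksp = [Sb³⁺]^2[S²⁻]^3 = (2s)^2 · (3s)^3 = 108s^5
108s^5 = 6.72×10⁻⁹⁴  ⇒  s^5 = 6.22×10⁻⁹⁶
s = (6.22×10⁻⁹⁶)^(1/5) = 9.09×10⁻²⁰ mol L⁻¹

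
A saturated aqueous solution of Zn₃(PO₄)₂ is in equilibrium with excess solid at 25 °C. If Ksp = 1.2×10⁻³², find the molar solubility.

Zn₃(PO₄)₂(s) ⇌ 3 Zn²⁺(aq) + 2 PO₄³⁻(aq)
If s mol/L of Zn₃(PO₄)₂ dissolves, [Zn²⁺] = 3s and [PO₄³⁻] = 2s.
Ksp = [Zn²⁺]^3[PO₄³⁻]^2 = (3s)^3 · (2s)^2 = 108s^5
108s^5 = 1.2×10⁻³²  ⇒  s^5 = 1.1×10⁻³⁴
Taking the 5th root, s = 1.6×10⁻⁷ mol L⁻¹.

1.6×10⁻⁷ M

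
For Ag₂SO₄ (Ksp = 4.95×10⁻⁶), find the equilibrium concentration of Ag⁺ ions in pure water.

Ag₂SO₄(s) ⇌ 2 Ag⁺(aq) + SO₄²⁻(aq)
Let s be the molar solubility. Then [Ag⁺] = 2s and [SO₄²⁻] = s.
Ksp = [Ag⁺]^2[SO₄²⁻] = (2s)^2 · s = 4s^3 = 4.95×10⁻⁶
s = 1.07×10⁻² M
[Ag⁺] = 2s = 2.15×10⁻² M

2.15×10⁻² M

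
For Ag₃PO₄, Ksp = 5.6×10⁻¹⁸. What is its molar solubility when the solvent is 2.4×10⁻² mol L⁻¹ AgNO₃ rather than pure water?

4.1×10⁻¹³ M

Ag₃PO₄(s) ⇌ 3 Ag⁺(aq) + PO₄³⁻(aq)
The solution already contains Ag⁺ at 2.4×10⁻² mol L⁻¹. Let s be the molar solubility of Ag₃PO₄.
[Ag⁺] ≈ 2.4×10⁻² mol L⁻¹ (common ion dominates); [PO₄³⁻] = s.
Ksp = [Ag⁺]^3[PO₄³⁻] = (2.4×10⁻²)^3s
s = 5.6×10⁻¹⁸ / (2.4×10⁻²)^3 = 4.1×10⁻¹³
s = 4.1×10⁻¹³ mol L⁻¹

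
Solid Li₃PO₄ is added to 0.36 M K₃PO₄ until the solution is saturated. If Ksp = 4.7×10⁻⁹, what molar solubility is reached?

Li₃PO₄(s) ⇌ 3 Li⁺(aq) + PO₄³⁻(aq)
PO₄³⁻ is already present at 0.36 M. If s mol/L of Li₃PO₄ dissolves, [Li⁺] = 3s while [PO₄³⁻] ≈ 0.36 M.
Ksp = [Li⁺]^3[PO₄³⁻] = (3s)^3(0.36)
(3s)^3 = 4.7×10⁻⁹ / (0.36) = 1.3×10⁻⁸
s = 7.8×10⁻⁴ M

7.8×10⁻⁴ M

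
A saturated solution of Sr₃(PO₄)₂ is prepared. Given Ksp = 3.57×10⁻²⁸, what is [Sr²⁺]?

Sr₃(PO₄)₂(s) ⇌ 3 Sr²⁺(aq) + 2 PO₄³⁻(aq)
Call the molar solubility s, so that [Sr²⁺] = 3s and [PO₄³⁻] = 2s.
Ksp = [Sr²⁺]^3[PO₄³⁻]^2 = (3s)^3 · (2s)^2 = 108s^5 = 3.57×10⁻²⁸
s = 1.27×10⁻⁶ mol L⁻¹
[Sr²⁺] = 3s = 3.81×10⁻⁶ mol L⁻¹

3.81×10⁻⁶ M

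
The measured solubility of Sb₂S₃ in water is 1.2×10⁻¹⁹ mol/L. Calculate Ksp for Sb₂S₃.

Ksp = 2.7×10⁻⁹³

Sb₂S₃(s) ⇌ 2 Sb³⁺(aq) + 3 S²⁻(aq)
If s mol/L of Sb₂S₃ dissolves, [Sb³⁺] = 2s and [S²⁻] = 3s.
Ksp = [Sb³⁺]^2[S²⁻]^3 = (2s)^2 · (3s)^3 = 108s^5
Ksp = 108 × (1.2×10⁻¹⁹)^5 = 2.7×10⁻⁹³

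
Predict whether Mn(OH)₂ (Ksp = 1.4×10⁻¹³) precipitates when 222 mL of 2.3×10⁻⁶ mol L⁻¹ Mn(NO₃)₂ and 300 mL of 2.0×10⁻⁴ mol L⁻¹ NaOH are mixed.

No

Total volume after mixing = 222 + 300 = 522 mL.
[Mn²⁺] = (2.3×10⁻⁶)(222)/522 = 9.8×10⁻⁷ mol L⁻¹
[OH⁻] = (2.0×10⁻⁴)(300)/522 = 1.1×10⁻⁴ mol L⁻¹
Q = [Mn²⁺][OH⁻]^2 = 1.3×10⁻¹⁴
Q = 1.3×10⁻¹⁴ < Ksp = 1.4×10⁻¹³, so the solution is unsaturated and no precipitate forms.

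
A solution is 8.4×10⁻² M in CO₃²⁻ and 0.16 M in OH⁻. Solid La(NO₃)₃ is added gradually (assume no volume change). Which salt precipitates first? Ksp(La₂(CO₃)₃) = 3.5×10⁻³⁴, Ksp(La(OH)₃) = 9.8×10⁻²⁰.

A salt starts to precipitate once the ion product Q reaches its Ksp.
For La₂(CO₃)₃: [La³⁺] = (Ksp/[CO₃²⁻]^3)^(1/2) = 7.7×10⁻¹⁶ M
For La(OH)₃: [La³⁺] = (Ksp/[OH⁻]^3) = 2.4×10⁻¹⁷ M
Since La(OH)₃ needs less La³⁺ to reach saturation, it precipitates first.

La(OH)₃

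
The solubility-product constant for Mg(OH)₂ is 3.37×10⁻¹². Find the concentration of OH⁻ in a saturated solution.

Mg(OH)₂(s) ⇌ Mg²⁺(aq) + 2 OH⁻(aq)
If s mol/L of Mg(OH)₂ dissolves, [Mg²⁺] = s and [OH⁻] = 2s.
Ksp = [Mg²⁺][OH⁻]^2 = s · (2s)^2 = 4s^3 = 3.37×10⁻¹²
s = 9.44×10⁻⁵ mol L⁻¹
[OH⁻] = 2s = 1.89×10⁻⁴ mol L⁻¹

1.89×10⁻⁴ M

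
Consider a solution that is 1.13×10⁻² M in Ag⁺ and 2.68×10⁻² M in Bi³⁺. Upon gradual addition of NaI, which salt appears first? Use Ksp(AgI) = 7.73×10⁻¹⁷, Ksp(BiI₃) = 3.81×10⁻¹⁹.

AgI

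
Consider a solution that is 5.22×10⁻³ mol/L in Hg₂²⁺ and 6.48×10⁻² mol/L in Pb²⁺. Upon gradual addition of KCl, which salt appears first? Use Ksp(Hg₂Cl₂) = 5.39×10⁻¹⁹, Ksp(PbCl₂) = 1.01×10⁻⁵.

A salt starts to precipitate once the ion product Q reaches its Ksp.
For Hg₂Cl₂: [Cl⁻] = (Ksp/[Hg₂²⁺])^(1/2) = 1.02×10⁻⁸ mol/L
For PbCl₂: [Cl⁻] = (Ksp/[Pb²⁺])^(1/2) = 1.25×10⁻² mol/L
The smaller threshold [Cl⁻] is reached first, so Hg₂Cl₂ precipitates first.

Hg₂Cl₂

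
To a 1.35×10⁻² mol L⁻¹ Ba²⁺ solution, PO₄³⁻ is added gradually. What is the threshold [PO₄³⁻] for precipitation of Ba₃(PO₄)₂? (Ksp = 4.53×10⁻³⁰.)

1.36×10⁻¹² M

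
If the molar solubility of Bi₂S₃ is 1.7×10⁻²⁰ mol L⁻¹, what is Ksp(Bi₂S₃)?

Ksp = 1.5×10⁻⁹⁷

Bi₂S₃(s) ⇌ 2 Bi³⁺(aq) + 3 S²⁻(aq)
If s mol/L of Bi₂S₃ dissolves, [Bi³⁺] = 2s and [S²⁻] = 3s.
Ksp = [Bi³⁺]^2[S²⁻]^3 = (2s)^2 · (3s)^3 = 108s^5
Ksp = 108 × (1.7×10⁻²⁰)^5 = 1.5×10⁻⁹⁷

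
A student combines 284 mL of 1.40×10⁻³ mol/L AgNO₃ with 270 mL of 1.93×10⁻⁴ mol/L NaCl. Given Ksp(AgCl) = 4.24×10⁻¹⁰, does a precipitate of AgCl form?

Yes

After mixing, V = 284 mL + 270 mL = 554 mL.
[Ag⁺] = (1.40×10⁻³)(284)/554 = 7.18×10⁻⁴ mol/L
[Cl⁻] = (1.93×10⁻⁴)(270)/554 = 9.41×10⁻⁵ mol/L
Q = [Ag⁺][Cl⁻] = 6.75×10⁻⁸
Because Q > Ksp (6.75×10⁻⁸ vs 4.24×10⁻¹⁰), a precipitate of AgCl forms.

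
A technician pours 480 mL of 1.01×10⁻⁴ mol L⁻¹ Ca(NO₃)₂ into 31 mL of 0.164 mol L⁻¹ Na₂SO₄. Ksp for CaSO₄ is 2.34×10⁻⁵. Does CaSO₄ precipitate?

No

The combined volume is 511 mL.
[Ca²⁺] = (1.01×10⁻⁴)(480)/511 = 9.49×10⁻⁵ mol L⁻¹
[SO₄²⁻] = (0.164)(31)/511 = 9.95×10⁻³ mol L⁻¹
Q = [Ca²⁺][SO₄²⁻] = 9.44×10⁻⁷
Q = 9.44×10⁻⁷ < Ksp = 2.34×10⁻⁵, so the solution is unsaturated and no precipitate forms.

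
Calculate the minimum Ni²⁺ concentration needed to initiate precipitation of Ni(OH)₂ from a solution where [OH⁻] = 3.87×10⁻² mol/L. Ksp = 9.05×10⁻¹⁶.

6.04×10⁻¹³ M

Precipitation begins when Q = Ksp.
Ni(OH)₂(s) ⇌ Ni²⁺(aq) + 2 OH⁻(aq)
Ksp = [Ni²⁺][OH⁻]^2 = [Ni²⁺](3.87×10⁻²)^2
[Ni²⁺] = 9.05×10⁻¹⁶ / (3.87×10⁻²)^2 = 6.04×10⁻¹³
[Ni²⁺] = 6.04×10⁻¹³ mol/L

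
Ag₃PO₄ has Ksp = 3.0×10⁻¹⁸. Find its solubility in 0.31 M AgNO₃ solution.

1.0×10⁻¹⁶ M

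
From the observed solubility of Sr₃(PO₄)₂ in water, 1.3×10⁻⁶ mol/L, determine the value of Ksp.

Sr₃(PO₄)₂(s) ⇌ 3 Sr²⁺(aq) + 2 PO₄³⁻(aq)
If s mol/L of Sr₃(PO₄)₂ dissolves, [Sr²⁺] = 3s and [PO₄³⁻] = 2s.
Ksp = [Sr²⁺]^3[PO₄³⁻]^2 = (3s)^3 · (2s)^2 = 108s^5
Ksp = 108 × (1.3×10⁻⁶)^5 = 4.0×10⁻²⁸

Ksp = 4.0×10⁻²⁸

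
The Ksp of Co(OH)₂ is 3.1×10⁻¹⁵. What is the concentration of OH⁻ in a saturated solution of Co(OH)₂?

1.8×10⁻⁵ M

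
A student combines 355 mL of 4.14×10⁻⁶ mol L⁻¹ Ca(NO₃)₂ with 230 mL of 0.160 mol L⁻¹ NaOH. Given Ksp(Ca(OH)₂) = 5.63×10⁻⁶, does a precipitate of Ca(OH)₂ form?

The combined volume is 585 mL.
[Ca²⁺] = (4.14×10⁻⁶)(355)/585 = 2.51×10⁻⁶ mol L⁻¹
[OH⁻] = (0.160)(230)/585 = 6.29×10⁻² mol L⁻¹
Q = [Ca²⁺][OH⁻]^2 = 9.94×10⁻⁹
Since Q (9.94×10⁻⁹) is less than Ksp (5.63×10⁻⁶), no Ca(OH)₂ precipitates.

No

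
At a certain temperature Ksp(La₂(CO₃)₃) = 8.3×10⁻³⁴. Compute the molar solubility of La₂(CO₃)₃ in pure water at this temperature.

La₂(CO₃)₃(s) ⇌ 2 La³⁺(aq) + 3 CO₃²⁻(aq)
For each mole of La₂(CO₃)₃ that dissolves per liter, [La³⁺] = 2s and [CO₃²⁻] = 3s; let s denote this solubility.
Ksp = [La³⁺]^2[CO₃²⁻]^3 = (2s)^2 · (3s)^3 = 108s^5
108s^5 = 8.3×10⁻³⁴  ⇒  s^5 = 7.7×10⁻³⁶
s = 9.5×10⁻⁸ mol/L

9.5×10⁻⁸ M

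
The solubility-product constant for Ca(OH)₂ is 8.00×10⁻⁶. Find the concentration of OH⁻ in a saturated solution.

Ca(OH)₂(s) ⇌ Ca²⁺(aq) + 2 OH⁻(aq)
If s mol/L of Ca(OH)₂ dissolves, [Ca²⁺] = s and [OH⁻] = 2s.
Ksp = [Ca²⁺][OH⁻]^2 = s · (2s)^2 = 4s^3 = 8.00×10⁻⁶
s = 1.26×10⁻² mol L⁻¹
[OH⁻] = 2s = 2.52×10⁻² mol L⁻¹

2.52×10⁻² M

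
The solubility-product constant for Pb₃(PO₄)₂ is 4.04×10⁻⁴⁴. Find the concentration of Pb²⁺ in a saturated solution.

2.46×10⁻⁹ M

Pb₃(PO₄)₂(s) ⇌ 3 Pb²⁺(aq) + 2 PO₄³⁻(aq)
For each mole of Pb₃(PO₄)₂ that dissolves per liter, [Pb²⁺] = 3s and [PO₄³⁻] = 2s; let s denote this solubility.
Ksp = [Pb²⁺]^3[PO₄³⁻]^2 = (3s)^3 · (2s)^2 = 108s^5 = 4.04×10⁻⁴⁴
s = 8.21×10⁻¹⁰ mol/L
[Pb²⁺] = 3s = 2.46×10⁻⁹ mol/L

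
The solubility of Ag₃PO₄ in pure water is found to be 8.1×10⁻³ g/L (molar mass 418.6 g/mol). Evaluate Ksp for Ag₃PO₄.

Convert to molarity: s = 8.1×10⁻³ / 418.6 = 1.935×10⁻⁵ mol/L
Ag₃PO₄(s) ⇌ 3 Ag⁺(aq) + PO₄³⁻(aq)
If s mol/L of Ag₃PO₄ dissolves, [Ag⁺] = 3s and [PO₄³⁻] = s.
Ksp = [Ag⁺]^3[PO₄³⁻] = (3s)^3 · s = 27s^4
Ksp = 27 × (1.935×10⁻⁵)^4 = 3.8×10⁻¹⁸

Ksp = 3.8×10⁻¹⁸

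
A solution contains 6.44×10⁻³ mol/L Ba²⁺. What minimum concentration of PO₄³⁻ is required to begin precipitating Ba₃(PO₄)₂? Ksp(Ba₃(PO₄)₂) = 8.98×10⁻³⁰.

5.80×10⁻¹² M

Precipitation of each salt begins when its ion product equals Ksp.
Ba₃(PO₄)₂(s) ⇌ 3 Ba²⁺(aq) + 2 PO₄³⁻(aq)
Ksp = [Ba²⁺]^3[PO₄³⁻]^2 = [PO₄³⁻]^2(6.44×10⁻³)^3
[PO₄³⁻]^2 = 8.98×10⁻³⁰ / (6.44×10⁻³)^3 = 3.36×10⁻²³
[PO₄³⁻] = 5.80×10⁻¹² mol/L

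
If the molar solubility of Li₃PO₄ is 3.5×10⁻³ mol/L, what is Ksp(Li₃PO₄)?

Li₃PO₄(s) ⇌ 3 Li⁺(aq) + PO₄³⁻(aq)
With molar solubility s: [Li⁺] = 3s, [PO₄³⁻] = s.
Ksp = [Li⁺]^3[PO₄³⁻] = (3s)^3 · s = 27s^4
Ksp = 27 × (3.5×10⁻³)^4 = 4.1×10⁻⁹

Ksp = 4.1×10⁻⁹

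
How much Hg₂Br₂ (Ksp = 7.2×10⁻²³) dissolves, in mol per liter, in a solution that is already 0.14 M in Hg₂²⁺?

1.1×10⁻¹¹ M

Hg₂Br₂(s) ⇌ Hg₂²⁺(aq) + 2 Br⁻(aq)
With Hg₂²⁺ already at 0.14 M and s small, take [Hg₂²⁺] ≈ 0.14 M and [Br⁻] = 2s.
Ksp = [Hg₂²⁺][Br⁻]^2 = (0.14)(2s)^2
(2s)^2 = 7.2×10⁻²³ / (0.14) = 5.1×10⁻²²
s = 1.1×10⁻¹¹ M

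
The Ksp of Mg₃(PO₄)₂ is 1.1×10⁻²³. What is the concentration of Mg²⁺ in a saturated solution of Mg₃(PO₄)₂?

Mg₃(PO₄)₂(s) ⇌ 3 Mg²⁺(aq) + 2 PO₄³⁻(aq)
With molar solubility s: [Mg²⁺] = 3s, [PO₄³⁻] = 2s.
Ksp = [Mg²⁺]^3[PO₄³⁻]^2 = (3s)^3 · (2s)^2 = 108s^5 = 1.1×10⁻²³
s = 1.0×10⁻⁵ M
[Mg²⁺] = 3s = 3.0×10⁻⁵ M

3.0×10⁻⁵ M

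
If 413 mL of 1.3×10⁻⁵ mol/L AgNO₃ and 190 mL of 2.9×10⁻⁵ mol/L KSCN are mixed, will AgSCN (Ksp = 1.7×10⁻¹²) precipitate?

Yes

After mixing, V = 413 mL + 190 mL = 603 mL.
[Ag⁺] = (1.3×10⁻⁵)(413)/603 = 8.9×10⁻⁶ mol/L
[SCN⁻] = (2.9×10⁻⁵)(190)/603 = 9.1×10⁻⁶ mol/L
Q = [Ag⁺][SCN⁻] = 8.1×10⁻¹¹
Since Q (8.1×10⁻¹¹) exceeds Ksp (1.7×10⁻¹²), AgSCN will precipitate.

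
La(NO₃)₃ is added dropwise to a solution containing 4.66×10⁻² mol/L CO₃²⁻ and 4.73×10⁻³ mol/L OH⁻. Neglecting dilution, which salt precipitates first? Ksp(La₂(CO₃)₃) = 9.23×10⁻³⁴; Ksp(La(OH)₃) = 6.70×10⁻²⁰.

A salt starts to precipitate once the ion product Q reaches its Ksp.
For La₂(CO₃)₃: [La³⁺] = (Ksp/[CO₃²⁻]^3)^(1/2) = 3.02×10⁻¹⁵ mol/L
For La(OH)₃: [La³⁺] = (Ksp/[OH⁻]^3) = 6.33×10⁻¹³ mol/L
Since La₂(CO₃)₃ needs less La³⁺ to reach saturation, it precipitates first.

La₂(CO₃)₃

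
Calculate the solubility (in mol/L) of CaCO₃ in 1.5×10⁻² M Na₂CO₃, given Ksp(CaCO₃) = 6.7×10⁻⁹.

CaCO₃(s) ⇌ Ca²⁺(aq) + CO₃²⁻(aq)
CO₃²⁻ is already present at 1.5×10⁻² M. If s mol/L of CaCO₃ dissolves, [Ca²⁺] = s while [CO₃²⁻] ≈ 1.5×10⁻² M.
Ksp = [Ca²⁺][CO₃²⁻] = s(1.5×10⁻²)
s = 6.7×10⁻⁹ / (1.5×10⁻²) = 4.5×10⁻⁷
s = 4.5×10⁻⁷ M

4.5×10⁻⁷ M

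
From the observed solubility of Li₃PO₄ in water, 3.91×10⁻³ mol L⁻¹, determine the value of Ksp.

Ksp = 6.31×10⁻⁹

Li₃PO₄(s) ⇌ 3 Li⁺(aq) + PO₄³⁻(aq)
With molar solubility s: [Li⁺] = 3s, [PO₄³⁻] = s.
Ksp = [Li⁺]^3[PO₄³⁻] = (3s)^3 · s = 27s^4
Ksp = 27 × (3.91×10⁻³)^4 = 6.31×10⁻⁹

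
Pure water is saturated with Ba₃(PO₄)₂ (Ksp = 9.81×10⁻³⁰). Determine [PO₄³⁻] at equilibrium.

1.24×10⁻⁶ M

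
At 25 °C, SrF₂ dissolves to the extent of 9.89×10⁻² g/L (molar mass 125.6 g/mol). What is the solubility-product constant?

Ksp = 1.95×10⁻⁹

s = (9.89×10⁻² g L⁻¹)/(125.6 g mol⁻¹) = 7.8742×10⁻⁴ M
SrF₂(s) ⇌ Sr²⁺(aq) + 2 F⁻(aq)
For each mole of SrF₂ that dissolves per liter, [Sr²⁺] = s and [F⁻] = 2s; let s denote this solubility.
Ksp = [Sr²⁺][F⁻]^2 = s · (2s)^2 = 4s^3
Ksp = 4 × (7.8742×10⁻⁴)^3 = 1.95×10⁻⁹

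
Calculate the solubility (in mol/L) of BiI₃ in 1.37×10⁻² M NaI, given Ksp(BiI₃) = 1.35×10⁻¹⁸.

5.25×10⁻¹³ M

BiI₃(s) ⇌ Bi³⁺(aq) + 3 I⁻(aq)
Let s be the solubility of BiI₃ here. The common ion gives [I⁻] ≈ 1.37×10⁻² M, and [Bi³⁺] = s.
Ksp = [Bi³⁺][I⁻]^3 = s(1.37×10⁻²)^3
s = 1.35×10⁻¹⁸ / (1.37×10⁻²)^3 = 5.25×10⁻¹³
s = 5.25×10⁻¹³ M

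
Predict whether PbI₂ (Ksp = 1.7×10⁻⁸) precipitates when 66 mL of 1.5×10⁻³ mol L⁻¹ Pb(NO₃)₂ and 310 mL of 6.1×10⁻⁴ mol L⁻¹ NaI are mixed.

Total volume after mixing = 66 + 310 = 376 mL.
[Pb²⁺] = (1.5×10⁻³)(66)/376 = 2.6×10⁻⁴ mol L⁻¹
[I⁻] = (6.1×10⁻⁴)(310)/376 = 5.0×10⁻⁴ mol L⁻¹
Q = [Pb²⁺][I⁻]^2 = 6.7×10⁻¹¹
Q < Ksp (6.7×10⁻¹¹ vs 1.7×10⁻⁸); the solution remains unsaturated and no precipitate forms.

No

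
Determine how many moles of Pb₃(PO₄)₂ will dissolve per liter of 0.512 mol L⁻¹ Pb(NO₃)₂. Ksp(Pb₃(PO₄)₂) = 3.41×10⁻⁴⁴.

2.52×10⁻²² M

Pb₃(PO₄)₂(s) ⇌ 3 Pb²⁺(aq) + 2 PO₄³⁻(aq)
With Pb²⁺ already at 0.512 mol L⁻¹ and s small, take [Pb²⁺] ≈ 0.512 mol L⁻¹ and [PO₄³⁻] = 2s.
Ksp = [Pb²⁺]^3[PO₄³⁻]^2 = (0.512)^3(2s)^2
(2s)^2 = 3.41×10⁻⁴⁴ / (0.512)^3 = 2.54×10⁻⁴³
s = 2.52×10⁻²² mol L⁻¹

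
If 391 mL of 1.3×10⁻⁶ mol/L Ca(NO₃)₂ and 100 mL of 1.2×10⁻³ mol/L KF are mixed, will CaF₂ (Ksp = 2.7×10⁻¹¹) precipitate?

The combined volume is 491 mL.
[Ca²⁺] = (1.3×10⁻⁶)(391)/491 = 1.0×10⁻⁶ mol/L
[F⁻] = (1.2×10⁻³)(100)/491 = 2.4×10⁻⁴ mol/L
Q = [Ca²⁺][F⁻]^2 = 6.2×10⁻¹⁴
Q < Ksp (6.2×10⁻¹⁴ vs 2.7×10⁻¹¹); the solution remains unsaturated and no precipitate forms.

No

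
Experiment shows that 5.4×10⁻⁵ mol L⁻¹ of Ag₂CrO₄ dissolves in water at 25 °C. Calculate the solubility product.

Ag₂CrO₄(s) ⇌ 2 Ag⁺(aq) + CrO₄²⁻(aq)
For each mole of Ag₂CrO₄ that dissolves per liter, [Ag⁺] = 2s and [CrO₄²⁻] = s; let s denote this solubility.
Ksp = [Ag⁺]^2[CrO₄²⁻] = (2s)^2 · s = 4s^3
Ksp = 4 × (5.4×10⁻⁵)^3 = 6.3×10⁻¹³

Ksp = 6.3×10⁻¹³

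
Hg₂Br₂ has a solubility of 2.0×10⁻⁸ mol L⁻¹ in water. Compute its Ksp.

Ksp = 3.2×10⁻²³

Hg₂Br₂(s) ⇌ Hg₂²⁺(aq) + 2 Br⁻(aq)
Let s be the molar solubility. Then [Hg₂²⁺] = s and [Br⁻] = 2s.
Ksp = [Hg₂²⁺][Br⁻]^2 = s · (2s)^2 = 4s^3
Ksp = 4 × (2.0×10⁻⁸)^3 = 3.2×10⁻²³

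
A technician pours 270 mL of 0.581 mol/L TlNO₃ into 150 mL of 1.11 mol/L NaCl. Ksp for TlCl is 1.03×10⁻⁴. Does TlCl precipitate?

After mixing, V = 270 mL + 150 mL = 420 mL.
[Tl⁺] = (0.581)(270)/420 = 0.374 mol/L
[Cl⁻] = (1.11)(150)/420 = 0.396 mol/L
Q = [Tl⁺][Cl⁻] = 0.148
Because Q > Ksp (0.148 vs 1.03×10⁻⁴), a precipitate of TlCl forms.

Yes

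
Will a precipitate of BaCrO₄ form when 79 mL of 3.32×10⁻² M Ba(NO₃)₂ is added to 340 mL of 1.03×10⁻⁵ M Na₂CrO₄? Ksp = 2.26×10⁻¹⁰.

Yes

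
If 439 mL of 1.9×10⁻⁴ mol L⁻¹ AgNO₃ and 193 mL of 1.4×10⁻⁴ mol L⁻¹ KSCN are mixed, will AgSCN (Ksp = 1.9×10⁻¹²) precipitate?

Yes

Total volume after mixing = 439 + 193 = 632 mL.
[Ag⁺] = (1.9×10⁻⁴)(439)/632 = 1.3×10⁻⁴ mol L⁻¹
[SCN⁻] = (1.4×10⁻⁴)(193)/632 = 4.3×10⁻⁵ mol L⁻¹
Q = [Ag⁺][SCN⁻] = 5.6×10⁻⁹
Because Q > Ksp (5.6×10⁻⁹ vs 1.9×10⁻¹²), a precipitate of AgSCN forms.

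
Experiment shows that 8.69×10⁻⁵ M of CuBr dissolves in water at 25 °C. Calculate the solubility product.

Ksp = 7.55×10⁻⁹

CuBr(s) ⇌ Cu⁺(aq) + Br⁻(aq)
If s mol/L of CuBr dissolves, [Cu⁺] = s and [Br⁻] = s.
Ksp = [Cu⁺][Br⁻] = s · s = s^2
Ksp = (8.69×10⁻⁵)^2 = 7.55×10⁻⁹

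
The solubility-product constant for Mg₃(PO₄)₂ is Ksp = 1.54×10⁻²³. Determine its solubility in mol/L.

1.07×10⁻⁵ M

Mg₃(PO₄)₂(s) ⇌ 3 Mg²⁺(aq) + 2 PO₄³⁻(aq)
Let s be the molar solubility. Then [Mg²⁺] = 3s and [PO₄³⁻] = 2s.
Ksp = [Mg²⁺]^3[PO₄³⁻]^2 = (3s)^3 · (2s)^2 = 108s^5
108s^5 = 1.54×10⁻²³  ⇒  s^5 = 1.43×10⁻²⁵
s = (1.43×10⁻²⁵)^(1/5) = 1.07×10⁻⁵ mol L⁻¹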